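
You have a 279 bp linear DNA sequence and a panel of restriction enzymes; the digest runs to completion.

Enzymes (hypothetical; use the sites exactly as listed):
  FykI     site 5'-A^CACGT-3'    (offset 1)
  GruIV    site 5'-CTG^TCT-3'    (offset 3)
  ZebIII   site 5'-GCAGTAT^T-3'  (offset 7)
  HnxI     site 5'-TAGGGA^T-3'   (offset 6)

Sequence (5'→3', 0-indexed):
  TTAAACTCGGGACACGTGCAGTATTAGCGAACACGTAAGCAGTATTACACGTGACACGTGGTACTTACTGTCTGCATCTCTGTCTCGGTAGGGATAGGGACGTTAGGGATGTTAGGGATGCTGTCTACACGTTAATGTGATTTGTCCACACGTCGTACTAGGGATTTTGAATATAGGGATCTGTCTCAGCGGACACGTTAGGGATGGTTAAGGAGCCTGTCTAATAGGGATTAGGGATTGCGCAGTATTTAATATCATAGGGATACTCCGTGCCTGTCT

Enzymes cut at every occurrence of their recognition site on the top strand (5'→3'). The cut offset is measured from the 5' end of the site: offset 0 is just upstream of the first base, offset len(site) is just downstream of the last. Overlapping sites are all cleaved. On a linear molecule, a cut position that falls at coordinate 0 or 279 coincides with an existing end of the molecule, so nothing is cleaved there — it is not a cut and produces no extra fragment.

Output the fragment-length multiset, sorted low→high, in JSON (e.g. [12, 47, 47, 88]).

Per-enzyme occurrences:
  FykI ACACGT/1: at [11, 30, 46, 53, 126, 147, 192] ⇒ [12, 31, 47, 54, 127, 148, 193]
  GruIV CTGTCT/3: at [67, 79, 120, 180, 216, 273] ⇒ [70, 82, 123, 183, 219, 276]
  ZebIII GCAGTATT/7: at [17, 38, 241] ⇒ [24, 45, 248]
  HnxI TAGGGAT/6: at [88, 103, 112, 158, 173, 198, 224, 231, 257] ⇒ [94, 109, 118, 164, 179, 204, 230, 237, 263]

All cut coordinates (distinct, sorted): [12, 24, 31, 45, 47, 54, 70, 82, 94, 109, 118, 123, 127, 148, 164, 179, 183, 193, 204, 219, 230, 237, 248, 263, 276]

Fragments:
  [0,12): 12 bp
  [12,24): 12 bp
  [24,31): 7 bp
  [31,45): 14 bp
  [45,47): 2 bp
  [47,54): 7 bp
  [54,70): 16 bp
  [70,82): 12 bp
  [82,94): 12 bp
  [94,109): 15 bp
  [109,118): 9 bp
  [118,123): 5 bp
  [123,127): 4 bp
  [127,148): 21 bp
  [148,164): 16 bp
  [164,179): 15 bp
  [179,183): 4 bp
  [183,193): 10 bp
  [193,204): 11 bp
  [204,219): 15 bp
  [219,230): 11 bp
  [230,237): 7 bp
  [237,248): 11 bp
  [248,263): 15 bp
  [263,276): 13 bp
  [276,279): 3 bp

[2,3,4,4,5,7,7,7,9,10,11,11,11,12,12,12,12,13,14,15,15,15,15,16,16,21]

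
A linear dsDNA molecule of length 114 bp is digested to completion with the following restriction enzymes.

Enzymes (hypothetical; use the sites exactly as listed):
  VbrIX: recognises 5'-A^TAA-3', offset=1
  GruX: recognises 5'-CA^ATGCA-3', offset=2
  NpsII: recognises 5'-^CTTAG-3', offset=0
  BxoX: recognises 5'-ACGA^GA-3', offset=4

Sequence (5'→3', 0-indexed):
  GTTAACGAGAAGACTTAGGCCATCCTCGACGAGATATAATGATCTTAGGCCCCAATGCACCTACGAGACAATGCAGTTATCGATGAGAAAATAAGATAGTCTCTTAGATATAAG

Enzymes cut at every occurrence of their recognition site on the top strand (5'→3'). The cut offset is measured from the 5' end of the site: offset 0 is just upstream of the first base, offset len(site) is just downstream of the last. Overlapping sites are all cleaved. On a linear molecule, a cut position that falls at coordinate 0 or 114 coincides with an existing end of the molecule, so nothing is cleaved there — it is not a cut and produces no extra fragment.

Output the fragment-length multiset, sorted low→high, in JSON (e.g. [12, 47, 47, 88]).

[4,4,4,5,7,8,8,11,11,12,19,21]

Per-enzyme occurrences:
  VbrIX (ATAA, off=1): starts [35, 90, 109] → cuts [36, 91, 110]
  GruX (CAATGCA, off=2): starts [52, 68] → cuts [54, 70]
  NpsII (CTTAG, off=0): starts [13, 43, 102] → cuts [13, 43, 102]
  BxoX (ACGAGA, off=4): starts [4, 28, 62] → cuts [8, 32, 66]

Pooled cuts: [8, 13, 32, 36, 43, 54, 66, 70, 91, 102, 110]

Fragments:
  [0,8): 8 bp
  [8,13): 5 bp
  [13,32): 19 bp
  [32,36): 4 bp
  [36,43): 7 bp
  [43,54): 11 bp
  [54,66): 12 bp
  [66,70): 4 bp
  [70,91): 21 bp
  [91,102): 11 bp
  [102,110): 8 bp
  [110,114): 4 bp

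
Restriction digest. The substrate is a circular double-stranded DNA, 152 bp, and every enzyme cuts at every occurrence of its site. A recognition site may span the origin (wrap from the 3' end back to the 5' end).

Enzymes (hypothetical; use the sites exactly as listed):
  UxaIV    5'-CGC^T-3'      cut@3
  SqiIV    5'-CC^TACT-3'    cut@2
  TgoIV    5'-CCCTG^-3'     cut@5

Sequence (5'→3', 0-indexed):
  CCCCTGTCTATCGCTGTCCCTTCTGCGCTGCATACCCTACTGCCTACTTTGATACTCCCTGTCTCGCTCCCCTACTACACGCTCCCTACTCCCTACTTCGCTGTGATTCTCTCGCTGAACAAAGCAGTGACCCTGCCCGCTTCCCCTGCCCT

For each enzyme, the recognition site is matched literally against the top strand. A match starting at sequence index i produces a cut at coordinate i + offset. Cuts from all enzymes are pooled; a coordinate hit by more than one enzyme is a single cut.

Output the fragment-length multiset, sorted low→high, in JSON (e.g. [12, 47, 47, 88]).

[4,5,5,6,7,7,8,8,8,9,10,10,14,14,17,20]

Per-enzyme occurrences:
  UxaIV CGCT/3: at [11, 25, 64, 79, 98, 112, 137] ⇒ [14, 28, 67, 82, 101, 115, 140]
  SqiIV CCTACT/2: at [35, 42, 70, 84, 91] ⇒ [37, 44, 72, 86, 93]
  TgoIV CCCTG/5: at [1, 56, 130, 143] ⇒ [6, 61, 135, 148]

Pooled cuts: [6, 14, 28, 37, 44, 61, 67, 72, 82, 86, 93, 101, 115, 135, 140, 148]

Fragment lengths:
  6→14: 8 bp
  14→28: 14 bp
  28→37: 9 bp
  37→44: 7 bp
  44→61: 17 bp
  61→67: 6 bp
  67→72: 5 bp
  72→82: 10 bp
  82→86: 4 bp
  86→93: 7 bp
  93→101: 8 bp
  101→115: 14 bp
  115→135: 20 bp
  135→140: 5 bp
  140→148: 8 bp
  148→6 (wrap): 152-148+6 = 10 bp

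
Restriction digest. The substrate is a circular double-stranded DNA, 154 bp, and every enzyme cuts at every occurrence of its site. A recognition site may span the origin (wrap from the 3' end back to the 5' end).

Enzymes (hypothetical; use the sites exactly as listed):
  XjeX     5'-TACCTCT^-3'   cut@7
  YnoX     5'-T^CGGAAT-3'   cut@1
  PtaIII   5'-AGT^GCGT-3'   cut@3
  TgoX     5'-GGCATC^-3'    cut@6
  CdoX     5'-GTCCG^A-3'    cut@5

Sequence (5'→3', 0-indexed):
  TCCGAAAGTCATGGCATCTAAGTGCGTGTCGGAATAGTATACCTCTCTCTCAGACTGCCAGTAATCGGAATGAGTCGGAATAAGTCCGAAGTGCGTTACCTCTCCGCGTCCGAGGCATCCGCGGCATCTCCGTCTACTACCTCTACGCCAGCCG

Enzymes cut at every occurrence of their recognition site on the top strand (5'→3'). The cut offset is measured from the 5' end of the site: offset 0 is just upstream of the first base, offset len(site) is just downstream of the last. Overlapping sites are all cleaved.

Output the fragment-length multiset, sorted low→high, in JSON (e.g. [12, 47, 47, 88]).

Site scan:
  XjeX TACCTCT/7: at [39, 96, 137] ⇒ [46, 103, 144]
  YnoX TCGGAAT/1: at [28, 64, 74] ⇒ [29, 65, 75]
  PtaIII AGTGCGT/3: at [20, 89] ⇒ [23, 92]
  TgoX GGCATC/6: at [12, 113, 122] ⇒ [18, 119, 128]
  CdoX GTCCGA/5: at [83, 107, 153] ⇒ [4, 88, 112]

All cut coordinates (distinct, sorted): [4, 18, 23, 29, 46, 65, 75, 88, 92, 103, 112, 119, 128, 144]

Fragments:
  4→18: 14 bp
  18→23: 5 bp
  23→29: 6 bp
  29→46: 17 bp
  46→65: 19 bp
  65→75: 10 bp
  75→88: 13 bp
  88→92: 4 bp
  92→103: 11 bp
  103→112: 9 bp
  112→119: 7 bp
  119→128: 9 bp
  128→144: 16 bp
  144→4 (wrap): 154-144+4 = 14 bp

[4,5,6,7,9,9,10,11,13,14,14,16,17,19]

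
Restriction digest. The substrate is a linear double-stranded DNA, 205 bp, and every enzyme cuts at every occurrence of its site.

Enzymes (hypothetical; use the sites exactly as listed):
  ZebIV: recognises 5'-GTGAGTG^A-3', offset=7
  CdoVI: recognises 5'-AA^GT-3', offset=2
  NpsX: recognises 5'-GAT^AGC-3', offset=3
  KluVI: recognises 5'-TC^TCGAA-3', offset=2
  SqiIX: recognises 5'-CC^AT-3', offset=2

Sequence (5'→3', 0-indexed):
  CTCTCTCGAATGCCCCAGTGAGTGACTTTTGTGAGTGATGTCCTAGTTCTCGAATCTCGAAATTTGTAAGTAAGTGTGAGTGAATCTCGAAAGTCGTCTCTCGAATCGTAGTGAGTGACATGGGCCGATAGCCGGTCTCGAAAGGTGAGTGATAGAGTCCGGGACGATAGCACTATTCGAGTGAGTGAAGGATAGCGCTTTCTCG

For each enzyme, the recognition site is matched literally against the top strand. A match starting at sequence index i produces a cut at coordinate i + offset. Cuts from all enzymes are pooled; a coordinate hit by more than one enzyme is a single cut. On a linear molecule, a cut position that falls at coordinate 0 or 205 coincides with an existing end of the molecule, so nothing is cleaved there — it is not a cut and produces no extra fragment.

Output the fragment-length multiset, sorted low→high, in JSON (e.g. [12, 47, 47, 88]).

Per-enzyme occurrences:
  ZebIV GTGAGTGA/7: at [17, 30, 75, 110, 144, 180] ⇒ [24, 37, 82, 117, 151, 187]
  CdoVI AAGT/2: at [67, 71, 90] ⇒ [69, 73, 92]
  NpsX GATAGC/3: at [126, 165, 190] ⇒ [129, 168, 193]
  KluVI TCTCGAA/2: at [3, 47, 54, 84, 98, 135] ⇒ [5, 49, 56, 86, 100, 137]
  SqiIX (CCAT, off=2): no sites

All cut coordinates (distinct, sorted): [5, 24, 37, 49, 56, 69, 73, 82, 86, 92, 100, 117, 129, 137, 151, 168, 187, 193]

Fragment lengths:
  [0,5): 5 bp
  [5,24): 19 bp
  [24,37): 13 bp
  [37,49): 12 bp
  [49,56): 7 bp
  [56,69): 13 bp
  [69,73): 4 bp
  [73,82): 9 bp
  [82,86): 4 bp
  [86,92): 6 bp
  [92,100): 8 bp
  [100,117): 17 bp
  [117,129): 12 bp
  [129,137): 8 bp
  [137,151): 14 bp
  [151,168): 17 bp
  [168,187): 19 bp
  [187,193): 6 bp
  [193,205): 12 bp

[4,4,5,6,6,7,8,8,9,12,12,12,13,13,14,17,17,19,19]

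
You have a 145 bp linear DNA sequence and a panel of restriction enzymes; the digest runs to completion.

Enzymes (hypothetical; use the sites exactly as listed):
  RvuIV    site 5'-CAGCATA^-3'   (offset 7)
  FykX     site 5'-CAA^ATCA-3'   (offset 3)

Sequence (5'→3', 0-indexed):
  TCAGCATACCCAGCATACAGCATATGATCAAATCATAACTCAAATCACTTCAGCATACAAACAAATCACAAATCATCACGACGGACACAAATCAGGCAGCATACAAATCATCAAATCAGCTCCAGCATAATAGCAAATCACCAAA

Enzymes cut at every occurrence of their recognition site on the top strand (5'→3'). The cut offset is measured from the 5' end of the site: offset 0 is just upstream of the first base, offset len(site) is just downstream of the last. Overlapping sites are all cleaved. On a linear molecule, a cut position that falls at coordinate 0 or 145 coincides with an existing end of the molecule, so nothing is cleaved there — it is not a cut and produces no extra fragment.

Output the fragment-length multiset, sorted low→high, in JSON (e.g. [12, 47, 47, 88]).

[3,7,7,7,7,7,8,8,9,9,12,13,14,15,19]

Scan for sites:
  RvuIV (CAGCATA, off=7): starts [1, 10, 17, 50, 96, 122] → cuts [8, 17, 24, 57, 103, 129]
  FykX (CAAATCA, off=3): starts [28, 40, 61, 68, 87, 103, 111, 133] → cuts [31, 43, 64, 71, 90, 106, 114, 136]

All cut coordinates (distinct, sorted): [8, 17, 24, 31, 43, 57, 64, 71, 90, 103, 106, 114, 129, 136]

Fragments:
  [0,8): 8 bp
  [8,17): 9 bp
  [17,24): 7 bp
  [24,31): 7 bp
  [31,43): 12 bp
  [43,57): 14 bp
  [57,64): 7 bp
  [64,71): 7 bp
  [71,90): 19 bp
  [90,103): 13 bp
  [103,106): 3 bp
  [106,114): 8 bp
  [114,129): 15 bp
  [129,136): 7 bp
  [136,145): 9 bp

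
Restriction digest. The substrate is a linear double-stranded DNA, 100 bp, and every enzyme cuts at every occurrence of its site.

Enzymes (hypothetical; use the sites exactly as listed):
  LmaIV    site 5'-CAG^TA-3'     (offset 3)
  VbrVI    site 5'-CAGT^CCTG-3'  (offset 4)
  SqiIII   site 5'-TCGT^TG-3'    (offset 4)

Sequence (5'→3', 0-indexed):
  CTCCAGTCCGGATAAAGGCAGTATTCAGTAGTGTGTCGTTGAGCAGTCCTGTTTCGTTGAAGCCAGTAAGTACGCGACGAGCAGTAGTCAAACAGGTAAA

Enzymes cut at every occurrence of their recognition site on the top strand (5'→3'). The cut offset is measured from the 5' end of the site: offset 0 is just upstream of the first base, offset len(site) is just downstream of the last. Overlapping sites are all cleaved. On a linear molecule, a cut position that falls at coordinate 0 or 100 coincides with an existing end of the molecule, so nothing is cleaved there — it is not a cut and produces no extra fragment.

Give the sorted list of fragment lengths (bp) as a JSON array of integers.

Per-enzyme occurrences:
  LmaIV (CAGTA, off=3): starts [18, 25, 63, 81] → cuts [21, 28, 66, 84]
  VbrVI (CAGTCCTG, off=4): starts [43] → cuts [47]
  SqiIII (TCGTTG, off=4): starts [35, 53] → cuts [39, 57]

Pooled cuts: [21, 28, 39, 47, 57, 66, 84]

Fragment lengths:
  [0,21): 21 bp
  [21,28): 7 bp
  [28,39): 11 bp
  [39,47): 8 bp
  [47,57): 10 bp
  [57,66): 9 bp
  [66,84): 18 bp
  [84,100): 16 bp

[7,8,9,10,11,16,18,21]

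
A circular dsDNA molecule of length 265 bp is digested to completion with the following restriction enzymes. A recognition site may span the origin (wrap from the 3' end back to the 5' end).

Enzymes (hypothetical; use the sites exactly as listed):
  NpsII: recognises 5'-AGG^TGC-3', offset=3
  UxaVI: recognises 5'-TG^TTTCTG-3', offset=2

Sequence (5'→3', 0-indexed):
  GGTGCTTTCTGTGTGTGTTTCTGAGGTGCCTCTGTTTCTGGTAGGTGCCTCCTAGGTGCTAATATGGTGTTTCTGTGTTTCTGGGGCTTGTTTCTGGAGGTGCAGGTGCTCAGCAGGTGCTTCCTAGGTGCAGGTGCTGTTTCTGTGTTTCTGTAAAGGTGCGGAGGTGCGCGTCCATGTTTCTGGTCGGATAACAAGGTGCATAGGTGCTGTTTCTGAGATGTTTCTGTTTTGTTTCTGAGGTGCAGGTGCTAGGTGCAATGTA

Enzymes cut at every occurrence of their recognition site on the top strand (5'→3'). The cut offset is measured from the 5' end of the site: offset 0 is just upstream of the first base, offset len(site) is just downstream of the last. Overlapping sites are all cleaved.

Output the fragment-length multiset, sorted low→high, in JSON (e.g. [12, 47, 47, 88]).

[5,5,6,6,6,7,8,8,8,8,8,9,9,10,11,11,11,11,11,11,11,12,12,13,13,15,20]

Scan for sites:
  NpsII (AGGTGC, off=3): starts [23, 42, 53, 97, 103, 114, 125, 131, 156, 164, 196, 204, 240, 246, 253, 264] → cuts [2, 26, 45, 56, 100, 106, 117, 128, 134, 159, 167, 199, 207, 243, 249, 256]
  UxaVI (TGTTTCTG, off=2): starts [15, 32, 67, 75, 88, 137, 145, 177, 210, 221, 232] → cuts [17, 34, 69, 77, 90, 139, 147, 179, 212, 223, 234]

All cut coordinates (distinct, sorted): [2, 17, 26, 34, 45, 56, 69, 77, 90, 100, 106, 117, 128, 134, 139, 147, 159, 167, 179, 199, 207, 212, 223, 234, 243, 249, 256]

Fragments:
  2→17: 15 bp
  17→26: 9 bp
  26→34: 8 bp
  34→45: 11 bp
  45→56: 11 bp
  56→69: 13 bp
  69→77: 8 bp
  77→90: 13 bp
  90→100: 10 bp
  100→106: 6 bp
  106→117: 11 bp
  117→128: 11 bp
  128→134: 6 bp
  134→139: 5 bp
  139→147: 8 bp
  147→159: 12 bp
  159→167: 8 bp
  167→179: 12 bp
  179→199: 20 bp
  199→207: 8 bp
  207→212: 5 bp
  212→223: 11 bp
  223→234: 11 bp
  234→243: 9 bp
  243→249: 6 bp
  249→256: 7 bp
  256→2 (wrap): 265-256+2 = 11 bp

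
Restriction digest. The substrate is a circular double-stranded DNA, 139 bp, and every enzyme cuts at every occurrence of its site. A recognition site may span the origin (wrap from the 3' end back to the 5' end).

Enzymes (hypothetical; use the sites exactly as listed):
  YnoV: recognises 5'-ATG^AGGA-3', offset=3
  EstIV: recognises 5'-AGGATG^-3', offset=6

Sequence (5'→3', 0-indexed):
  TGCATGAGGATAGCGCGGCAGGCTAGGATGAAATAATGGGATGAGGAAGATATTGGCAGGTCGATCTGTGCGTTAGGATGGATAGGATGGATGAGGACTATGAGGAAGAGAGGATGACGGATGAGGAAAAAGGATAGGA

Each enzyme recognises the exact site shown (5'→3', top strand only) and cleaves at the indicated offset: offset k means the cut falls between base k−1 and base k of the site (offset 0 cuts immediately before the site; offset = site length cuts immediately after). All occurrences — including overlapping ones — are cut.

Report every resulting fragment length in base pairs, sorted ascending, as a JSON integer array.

[4,4,7,9,9,13,14,18,24,37]

Scan for sites:
  YnoV (ATGAGGA, off=3): starts [3, 40, 90, 99, 120] → cuts [6, 43, 93, 102, 123]
  EstIV (AGGATG, off=6): starts [24, 74, 83, 110, 135] → cuts [2, 30, 80, 89, 116]

Pooled cuts: [2, 6, 30, 43, 80, 89, 93, 102, 116, 123]

Fragment lengths:
  2→6: 4 bp
  6→30: 24 bp
  30→43: 13 bp
  43→80: 37 bp
  80→89: 9 bp
  89→93: 4 bp
  93→102: 9 bp
  102→116: 14 bp
  116→123: 7 bp
  123→2 (wrap): 139-123+2 = 18 bp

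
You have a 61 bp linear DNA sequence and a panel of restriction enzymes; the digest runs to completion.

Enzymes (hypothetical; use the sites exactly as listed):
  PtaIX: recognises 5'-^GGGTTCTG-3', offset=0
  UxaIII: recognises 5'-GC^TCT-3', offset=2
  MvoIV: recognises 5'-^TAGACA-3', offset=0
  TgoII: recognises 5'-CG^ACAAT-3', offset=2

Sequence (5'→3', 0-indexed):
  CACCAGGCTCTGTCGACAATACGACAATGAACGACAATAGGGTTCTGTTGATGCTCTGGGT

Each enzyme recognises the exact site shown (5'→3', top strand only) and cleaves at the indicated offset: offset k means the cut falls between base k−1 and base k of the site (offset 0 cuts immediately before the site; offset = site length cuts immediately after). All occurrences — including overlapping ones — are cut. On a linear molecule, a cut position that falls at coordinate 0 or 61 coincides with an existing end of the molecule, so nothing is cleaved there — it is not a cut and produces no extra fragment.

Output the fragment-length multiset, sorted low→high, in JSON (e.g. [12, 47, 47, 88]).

[6,7,7,8,8,10,15]

Scan for sites:
  PtaIX GGGTTCTG/0: at [39] ⇒ [39]
  UxaIII GCTCT/2: at [6, 52] ⇒ [8, 54]
  MvoIV (TAGACA, off=0): no sites
  TgoII CGACAAT/2: at [13, 21, 31] ⇒ [15, 23, 33]

Pooled cuts: [8, 15, 23, 33, 39, 54]

Fragments:
  [0,8): 8 bp
  [8,15): 7 bp
  [15,23): 8 bp
  [23,33): 10 bp
  [33,39): 6 bp
  [39,54): 15 bp
  [54,61): 7 bp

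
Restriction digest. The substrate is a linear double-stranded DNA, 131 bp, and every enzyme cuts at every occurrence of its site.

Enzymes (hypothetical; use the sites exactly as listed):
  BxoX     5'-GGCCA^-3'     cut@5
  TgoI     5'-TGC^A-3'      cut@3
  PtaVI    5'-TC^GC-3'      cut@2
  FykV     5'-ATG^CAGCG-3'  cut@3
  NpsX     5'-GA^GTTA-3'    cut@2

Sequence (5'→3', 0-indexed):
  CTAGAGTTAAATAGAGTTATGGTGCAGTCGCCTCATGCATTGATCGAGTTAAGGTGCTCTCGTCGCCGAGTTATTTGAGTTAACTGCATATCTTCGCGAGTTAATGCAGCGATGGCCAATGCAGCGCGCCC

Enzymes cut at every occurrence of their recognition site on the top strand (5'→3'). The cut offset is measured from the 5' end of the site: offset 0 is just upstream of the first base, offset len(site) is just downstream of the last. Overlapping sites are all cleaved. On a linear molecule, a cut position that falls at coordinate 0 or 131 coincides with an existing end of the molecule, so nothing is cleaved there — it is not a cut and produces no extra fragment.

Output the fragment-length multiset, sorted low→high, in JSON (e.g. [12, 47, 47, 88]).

[1,1,3,4,4,5,5,7,8,9,9,9,9,9,10,10,11,17]

Per-enzyme occurrences:
  BxoX (GGCCA, off=5): starts [113] → cuts [118]
  TgoI (TGCA, off=3): starts [22, 35, 84, 104, 119] → cuts [25, 38, 87, 107, 122]
  PtaVI (TCGC, off=2): starts [27, 62, 93] → cuts [29, 64, 95]
  FykV (ATGCAGCG, off=3): starts [103, 118] → cuts [106, 121]
  NpsX (GAGTTA, off=2): starts [3, 13, 45, 67, 76, 97] → cuts [5, 15, 47, 69, 78, 99]

All cut coordinates (distinct, sorted): [5, 15, 25, 29, 38, 47, 64, 69, 78, 87, 95, 99, 106, 107, 118, 121, 122]

Fragment lengths:
  [0,5): 5 bp
  [5,15): 10 bp
  [15,25): 10 bp
  [25,29): 4 bp
  [29,38): 9 bp
  [38,47): 9 bp
  [47,64): 17 bp
  [64,69): 5 bp
  [69,78): 9 bp
  [78,87): 9 bp
  [87,95): 8 bp
  [95,99): 4 bp
  [99,106): 7 bp
  [106,107): 1 bp
  [107,118): 11 bp
  [118,121): 3 bp
  [121,122): 1 bp
  [122,131): 9 bp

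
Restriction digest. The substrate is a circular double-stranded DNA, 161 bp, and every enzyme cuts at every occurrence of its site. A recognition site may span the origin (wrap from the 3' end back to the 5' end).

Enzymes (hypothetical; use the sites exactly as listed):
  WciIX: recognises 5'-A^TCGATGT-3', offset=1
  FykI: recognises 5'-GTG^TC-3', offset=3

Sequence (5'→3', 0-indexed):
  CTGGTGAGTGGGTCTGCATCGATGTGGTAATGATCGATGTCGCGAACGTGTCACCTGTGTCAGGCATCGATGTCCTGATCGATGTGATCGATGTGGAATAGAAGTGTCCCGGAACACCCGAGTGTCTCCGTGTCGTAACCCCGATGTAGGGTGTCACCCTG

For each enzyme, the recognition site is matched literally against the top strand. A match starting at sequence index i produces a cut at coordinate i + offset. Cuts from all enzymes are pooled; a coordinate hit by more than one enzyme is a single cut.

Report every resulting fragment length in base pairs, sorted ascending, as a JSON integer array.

Scan for sites:
  WciIX (ATCGATGT, off=1): starts [17, 32, 65, 77, 86] → cuts [18, 33, 66, 78, 87]
  FykI (GTGTC, off=3): starts [47, 56, 103, 121, 129, 150] → cuts [50, 59, 106, 124, 132, 153]

All cut coordinates (distinct, sorted): [18, 33, 50, 59, 66, 78, 87, 106, 124, 132, 153]

Fragments:
  18→33: 15 bp
  33→50: 17 bp
  50→59: 9 bp
  59→66: 7 bp
  66→78: 12 bp
  78→87: 9 bp
  87→106: 19 bp
  106→124: 18 bp
  124→132: 8 bp
  132→153: 21 bp
  153→18 (wrap): 161-153+18 = 26 bp

[7,8,9,9,12,15,17,18,19,21,26]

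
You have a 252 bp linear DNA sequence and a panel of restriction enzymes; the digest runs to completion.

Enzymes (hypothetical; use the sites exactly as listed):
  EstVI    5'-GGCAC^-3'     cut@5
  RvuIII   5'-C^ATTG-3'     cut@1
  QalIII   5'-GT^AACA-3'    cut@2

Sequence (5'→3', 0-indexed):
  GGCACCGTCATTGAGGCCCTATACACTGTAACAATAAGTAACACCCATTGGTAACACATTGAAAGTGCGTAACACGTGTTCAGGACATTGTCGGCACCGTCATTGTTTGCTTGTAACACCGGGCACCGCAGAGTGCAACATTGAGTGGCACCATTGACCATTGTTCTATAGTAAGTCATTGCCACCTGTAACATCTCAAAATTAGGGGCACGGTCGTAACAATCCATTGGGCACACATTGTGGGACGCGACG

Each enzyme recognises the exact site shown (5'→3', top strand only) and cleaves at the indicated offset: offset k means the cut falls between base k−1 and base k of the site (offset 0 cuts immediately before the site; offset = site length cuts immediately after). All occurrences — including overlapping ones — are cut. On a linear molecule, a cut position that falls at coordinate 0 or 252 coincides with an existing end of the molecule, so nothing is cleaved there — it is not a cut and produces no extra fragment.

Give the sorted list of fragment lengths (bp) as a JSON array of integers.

[1,2,4,4,5,5,6,6,7,7,8,9,10,11,12,12,12,13,13,13,16,16,18,20,22]

Scan for sites:
  EstVI (GGCAC, off=5): starts [0, 92, 121, 146, 206, 229] → cuts [5, 97, 126, 151, 211, 234]
  RvuIII (CATTG, off=1): starts [8, 45, 56, 85, 100, 138, 151, 158, 176, 224, 235] → cuts [9, 46, 57, 86, 101, 139, 152, 159, 177, 225, 236]
  QalIII (GTAACA, off=2): starts [27, 37, 50, 68, 112, 187, 215] → cuts [29, 39, 52, 70, 114, 189, 217]

All cut coordinates (distinct, sorted): [5, 9, 29, 39, 46, 52, 57, 70, 86, 97, 101, 114, 126, 139, 151, 152, 159, 177, 189, 211, 217, 225, 234, 236]

Fragment lengths:
  [0,5): 5 bp
  [5,9): 4 bp
  [9,29): 20 bp
  [29,39): 10 bp
  [39,46): 7 bp
  [46,52): 6 bp
  [52,57): 5 bp
  [57,70): 13 bp
  [70,86): 16 bp
  [86,97): 11 bp
  [97,101): 4 bp
  [101,114): 13 bp
  [114,126): 12 bp
  [126,139): 13 bp
  [139,151): 12 bp
  [151,152): 1 bp
  [152,159): 7 bp
  [159,177): 18 bp
  [177,189): 12 bp
  [189,211): 22 bp
  [211,217): 6 bp
  [217,225): 8 bp
  [225,234): 9 bp
  [234,236): 2 bp
  [236,252): 16 bp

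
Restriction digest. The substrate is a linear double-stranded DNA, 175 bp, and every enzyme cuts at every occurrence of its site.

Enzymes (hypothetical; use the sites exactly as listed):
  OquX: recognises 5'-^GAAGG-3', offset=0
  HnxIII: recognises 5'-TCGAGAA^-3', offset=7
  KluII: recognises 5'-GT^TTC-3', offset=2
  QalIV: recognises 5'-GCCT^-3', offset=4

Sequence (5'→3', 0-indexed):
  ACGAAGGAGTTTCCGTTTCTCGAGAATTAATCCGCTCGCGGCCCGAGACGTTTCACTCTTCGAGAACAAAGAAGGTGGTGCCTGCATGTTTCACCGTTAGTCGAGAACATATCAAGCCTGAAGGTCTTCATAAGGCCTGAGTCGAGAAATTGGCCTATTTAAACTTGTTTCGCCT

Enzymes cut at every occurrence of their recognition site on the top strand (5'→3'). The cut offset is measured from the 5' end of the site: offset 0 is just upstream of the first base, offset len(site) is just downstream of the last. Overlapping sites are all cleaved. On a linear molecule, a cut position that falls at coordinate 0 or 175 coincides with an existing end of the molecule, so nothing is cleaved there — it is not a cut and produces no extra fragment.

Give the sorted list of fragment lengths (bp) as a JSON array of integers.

[2,4,6,6,7,8,8,10,10,12,12,13,15,18,19,25]

Scan for sites:
  OquX (GAAGG, off=0): starts [2, 70, 119] → cuts [2, 70, 119]
  HnxIII (TCGAGAA, off=7): starts [19, 59, 100, 141] → cuts [26, 66, 107, 148]
  KluII (GTTTC, off=2): starts [8, 14, 49, 87, 166] → cuts [10, 16, 51, 89, 168]
  QalIV (GCCT, off=4): starts [79, 115, 134, 152, 171] → cuts [83, 119, 138, 156] (position 175 is a terminus of the linear molecule — no cut)

Pooled cuts: [2, 10, 16, 26, 51, 66, 70, 83, 89, 107, 119, 138, 148, 156, 168]

Fragments:
  [0,2): 2 bp
  [2,10): 8 bp
  [10,16): 6 bp
  [16,26): 10 bp
  [26,51): 25 bp
  [51,66): 15 bp
  [66,70): 4 bp
  [70,83): 13 bp
  [83,89): 6 bp
  [89,107): 18 bp
  [107,119): 12 bp
  [119,138): 19 bp
  [138,148): 10 bp
  [148,156): 8 bp
  [156,168): 12 bp
  [168,175): 7 bp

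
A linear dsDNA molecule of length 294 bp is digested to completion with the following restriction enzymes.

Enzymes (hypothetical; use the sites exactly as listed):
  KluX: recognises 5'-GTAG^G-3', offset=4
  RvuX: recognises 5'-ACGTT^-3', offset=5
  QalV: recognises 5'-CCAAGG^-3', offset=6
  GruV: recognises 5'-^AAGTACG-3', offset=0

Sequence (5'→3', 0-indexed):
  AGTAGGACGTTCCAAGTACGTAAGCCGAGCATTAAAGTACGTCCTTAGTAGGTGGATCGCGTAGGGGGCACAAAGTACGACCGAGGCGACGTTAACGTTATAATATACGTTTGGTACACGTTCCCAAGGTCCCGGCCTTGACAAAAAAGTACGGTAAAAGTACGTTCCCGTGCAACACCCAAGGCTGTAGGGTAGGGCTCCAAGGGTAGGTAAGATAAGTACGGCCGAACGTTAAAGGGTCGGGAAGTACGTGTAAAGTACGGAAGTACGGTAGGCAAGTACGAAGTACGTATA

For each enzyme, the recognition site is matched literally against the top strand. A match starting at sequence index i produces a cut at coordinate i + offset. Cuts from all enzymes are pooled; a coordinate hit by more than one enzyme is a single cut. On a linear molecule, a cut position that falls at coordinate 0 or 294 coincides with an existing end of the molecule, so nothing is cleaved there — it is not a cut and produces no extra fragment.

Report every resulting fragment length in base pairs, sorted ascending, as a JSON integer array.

Site scan:
  KluX GTAGG/4: at [1, 47, 60, 186, 191, 205, 270] ⇒ [5, 51, 64, 190, 195, 209, 274]
  RvuX ACGTT/5: at [6, 88, 94, 106, 117, 161, 228] ⇒ [11, 93, 99, 111, 122, 166, 233]
  QalV CCAAGG/6: at [123, 178, 199] ⇒ [129, 184, 205]
  GruV AAGTACG/0: at [13, 34, 72, 146, 157, 216, 244, 255, 263, 276, 283] ⇒ [13, 34, 72, 146, 157, 216, 244, 255, 263, 276, 283]

All cut coordinates (distinct, sorted): [5, 11, 13, 34, 51, 64, 72, 93, 99, 111, 122, 129, 146, 157, 166, 184, 190, 195, 205, 209, 216, 233, 244, 255, 263, 274, 276, 283]

Fragment lengths:
  [0,5): 5 bp
  [5,11): 6 bp
  [11,13): 2 bp
  [13,34): 21 bp
  [34,51): 17 bp
  [51,64): 13 bp
  [64,72): 8 bp
  [72,93): 21 bp
  [93,99): 6 bp
  [99,111): 12 bp
  [111,122): 11 bp
  [122,129): 7 bp
  [129,146): 17 bp
  [146,157): 11 bp
  [157,166): 9 bp
  [166,184): 18 bp
  [184,190): 6 bp
  [190,195): 5 bp
  [195,205): 10 bp
  [205,209): 4 bp
  [209,216): 7 bp
  [216,233): 17 bp
  [233,244): 11 bp
  [244,255): 11 bp
  [255,263): 8 bp
  [263,274): 11 bp
  [274,276): 2 bp
  [276,283): 7 bp
  [283,294): 11 bp

[2,2,4,5,5,6,6,6,7,7,7,8,8,9,10,11,11,11,11,11,11,12,13,17,17,17,18,21,21]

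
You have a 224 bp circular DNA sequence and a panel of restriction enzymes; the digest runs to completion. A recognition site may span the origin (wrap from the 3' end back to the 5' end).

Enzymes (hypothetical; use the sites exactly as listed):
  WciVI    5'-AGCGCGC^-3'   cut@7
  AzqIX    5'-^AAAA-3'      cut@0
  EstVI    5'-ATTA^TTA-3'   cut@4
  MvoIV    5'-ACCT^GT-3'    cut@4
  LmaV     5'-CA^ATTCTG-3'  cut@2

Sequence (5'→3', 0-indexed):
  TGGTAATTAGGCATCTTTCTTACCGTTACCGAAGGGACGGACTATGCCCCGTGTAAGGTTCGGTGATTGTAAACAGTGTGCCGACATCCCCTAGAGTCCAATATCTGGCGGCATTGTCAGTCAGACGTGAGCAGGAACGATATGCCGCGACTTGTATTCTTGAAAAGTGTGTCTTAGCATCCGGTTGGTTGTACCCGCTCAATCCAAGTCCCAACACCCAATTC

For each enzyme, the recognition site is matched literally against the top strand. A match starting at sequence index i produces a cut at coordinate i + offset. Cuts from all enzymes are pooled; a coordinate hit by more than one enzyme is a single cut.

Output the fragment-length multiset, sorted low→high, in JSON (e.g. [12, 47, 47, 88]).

Per-enzyme occurrences:
  WciVI (AGCGCGC, off=7): no sites
  AzqIX (AAAA, off=0): starts [162] → cuts [162]
  EstVI (ATTATTA, off=4): no sites
  MvoIV (ACCTGT, off=4): no sites
  LmaV (CAATTCTG, off=2): starts [218] → cuts [220]

Pooled cuts: [162, 220]

Fragment lengths:
  162→220: 58 bp
  220→162 (wrap): 224-220+162 = 166 bp

[58,166]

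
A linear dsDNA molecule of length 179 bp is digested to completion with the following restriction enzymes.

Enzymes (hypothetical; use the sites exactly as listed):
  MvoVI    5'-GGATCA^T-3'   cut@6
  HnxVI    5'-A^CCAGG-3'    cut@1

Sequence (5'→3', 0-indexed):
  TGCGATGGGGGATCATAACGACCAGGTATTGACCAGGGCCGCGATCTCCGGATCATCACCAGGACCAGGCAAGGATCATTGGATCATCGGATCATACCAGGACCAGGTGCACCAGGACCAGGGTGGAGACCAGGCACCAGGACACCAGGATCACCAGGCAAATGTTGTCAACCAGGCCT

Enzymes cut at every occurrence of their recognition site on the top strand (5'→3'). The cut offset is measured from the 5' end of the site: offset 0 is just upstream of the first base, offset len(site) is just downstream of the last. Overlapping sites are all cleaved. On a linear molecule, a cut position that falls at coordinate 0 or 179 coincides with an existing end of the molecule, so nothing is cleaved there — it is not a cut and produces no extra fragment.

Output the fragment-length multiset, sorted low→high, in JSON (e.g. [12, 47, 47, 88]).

[2,3,6,6,6,6,7,8,8,8,8,9,9,11,12,14,15,18,23]

Scan for sites:
  MvoVI (GGATCAT, off=6): starts [9, 49, 72, 80, 88] → cuts [15, 55, 78, 86, 94]
  HnxVI (ACCAGG, off=1): starts [20, 31, 57, 63, 95, 101, 110, 116, 128, 135, 143, 152, 170] → cuts [21, 32, 58, 64, 96, 102, 111, 117, 129, 136, 144, 153, 171]

All cut coordinates (distinct, sorted): [15, 21, 32, 55, 58, 64, 78, 86, 94, 96, 102, 111, 117, 129, 136, 144, 153, 171]

Fragment lengths:
  [0,15): 15 bp
  [15,21): 6 bp
  [21,32): 11 bp
  [32,55): 23 bp
  [55,58): 3 bp
  [58,64): 6 bp
  [64,78): 14 bp
  [78,86): 8 bp
  [86,94): 8 bp
  [94,96): 2 bp
  [96,102): 6 bp
  [102,111): 9 bp
  [111,117): 6 bp
  [117,129): 12 bp
  [129,136): 7 bp
  [136,144): 8 bp
  [144,153): 9 bp
  [153,171): 18 bp
  [171,179): 8 bp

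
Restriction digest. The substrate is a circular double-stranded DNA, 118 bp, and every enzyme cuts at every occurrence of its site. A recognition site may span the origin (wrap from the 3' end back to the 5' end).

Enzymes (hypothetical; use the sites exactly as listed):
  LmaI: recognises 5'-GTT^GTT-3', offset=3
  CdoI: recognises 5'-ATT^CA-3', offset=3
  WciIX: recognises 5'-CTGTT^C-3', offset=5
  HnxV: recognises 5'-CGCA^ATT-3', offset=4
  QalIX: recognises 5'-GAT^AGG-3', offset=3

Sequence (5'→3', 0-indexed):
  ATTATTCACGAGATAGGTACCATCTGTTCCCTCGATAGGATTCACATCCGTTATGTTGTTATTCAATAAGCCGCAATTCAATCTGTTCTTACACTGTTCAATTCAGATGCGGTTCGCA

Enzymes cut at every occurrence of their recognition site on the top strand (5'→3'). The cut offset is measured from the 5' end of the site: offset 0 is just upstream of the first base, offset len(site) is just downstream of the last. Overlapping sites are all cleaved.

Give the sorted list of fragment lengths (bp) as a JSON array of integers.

[3,5,6,6,6,8,8,9,11,12,14,15,15]

Scan for sites:
  LmaI (GTTGTT, off=3): starts [54] → cuts [57]
  CdoI (ATTCA, off=3): starts [3, 39, 60, 75, 100] → cuts [6, 42, 63, 78, 103]
  WciIX (CTGTTC, off=5): starts [23, 82, 93] → cuts [28, 87, 98]
  HnxV (CGCAATT, off=4): starts [71, 114] → cuts [0, 75]
  QalIX (GATAGG, off=3): starts [11, 33] → cuts [14, 36]

Pooled cuts: [0, 6, 14, 28, 36, 42, 57, 63, 75, 78, 87, 98, 103]

Fragments:
  0→6: 6 bp
  6→14: 8 bp
  14→28: 14 bp
  28→36: 8 bp
  36→42: 6 bp
  42→57: 15 bp
  57→63: 6 bp
  63→75: 12 bp
  75→78: 3 bp
  78→87: 9 bp
  87→98: 11 bp
  98→103: 5 bp
  103→0 (wrap): 118-103+0 = 15 bp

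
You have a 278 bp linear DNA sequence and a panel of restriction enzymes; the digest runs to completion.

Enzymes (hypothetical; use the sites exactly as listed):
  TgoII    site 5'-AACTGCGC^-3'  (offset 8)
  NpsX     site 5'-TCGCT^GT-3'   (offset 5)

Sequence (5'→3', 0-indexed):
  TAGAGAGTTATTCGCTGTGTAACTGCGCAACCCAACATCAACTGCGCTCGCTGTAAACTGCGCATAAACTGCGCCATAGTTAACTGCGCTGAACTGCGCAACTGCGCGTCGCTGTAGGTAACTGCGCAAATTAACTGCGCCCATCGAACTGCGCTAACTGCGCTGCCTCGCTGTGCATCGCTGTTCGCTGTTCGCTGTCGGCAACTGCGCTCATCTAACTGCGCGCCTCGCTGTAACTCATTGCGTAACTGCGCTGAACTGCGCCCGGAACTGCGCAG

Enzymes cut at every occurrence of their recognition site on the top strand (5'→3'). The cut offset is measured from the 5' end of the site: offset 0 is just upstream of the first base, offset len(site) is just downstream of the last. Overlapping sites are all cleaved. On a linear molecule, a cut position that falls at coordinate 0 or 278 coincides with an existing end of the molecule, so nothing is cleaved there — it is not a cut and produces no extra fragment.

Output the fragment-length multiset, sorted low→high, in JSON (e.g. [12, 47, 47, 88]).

[2,5,6,7,7,8,8,9,9,10,10,10,11,11,12,12,13,14,14,14,14,15,16,19,22]

Per-enzyme occurrences:
  TgoII (AACTGCGC, off=8): starts [20, 39, 55, 66, 81, 91, 99, 119, 132, 146, 155, 202, 216, 246, 256, 268] → cuts [28, 47, 63, 74, 89, 99, 107, 127, 140, 154, 163, 210, 224, 254, 264, 276]
  NpsX (TCGCTGT, off=5): starts [11, 47, 108, 167, 177, 184, 191, 227] → cuts [16, 52, 113, 172, 182, 189, 196, 232]

Pooled cuts: [16, 28, 47, 52, 63, 74, 89, 99, 107, 113, 127, 140, 154, 163, 172, 182, 189, 196, 210, 224, 232, 254, 264, 276]

Fragments:
  [0,16): 16 bp
  [16,28): 12 bp
  [28,47): 19 bp
  [47,52): 5 bp
  [52,63): 11 bp
  [63,74): 11 bp
  [74,89): 15 bp
  [89,99): 10 bp
  [99,107): 8 bp
  [107,113): 6 bp
  [113,127): 14 bp
  [127,140): 13 bp
  [140,154): 14 bp
  [154,163): 9 bp
  [163,172): 9 bp
  [172,182): 10 bp
  [182,189): 7 bp
  [189,196): 7 bp
  [196,210): 14 bp
  [210,224): 14 bp
  [224,232): 8 bp
  [232,254): 22 bp
  [254,264): 10 bp
  [264,276): 12 bp
  [276,278): 2 bp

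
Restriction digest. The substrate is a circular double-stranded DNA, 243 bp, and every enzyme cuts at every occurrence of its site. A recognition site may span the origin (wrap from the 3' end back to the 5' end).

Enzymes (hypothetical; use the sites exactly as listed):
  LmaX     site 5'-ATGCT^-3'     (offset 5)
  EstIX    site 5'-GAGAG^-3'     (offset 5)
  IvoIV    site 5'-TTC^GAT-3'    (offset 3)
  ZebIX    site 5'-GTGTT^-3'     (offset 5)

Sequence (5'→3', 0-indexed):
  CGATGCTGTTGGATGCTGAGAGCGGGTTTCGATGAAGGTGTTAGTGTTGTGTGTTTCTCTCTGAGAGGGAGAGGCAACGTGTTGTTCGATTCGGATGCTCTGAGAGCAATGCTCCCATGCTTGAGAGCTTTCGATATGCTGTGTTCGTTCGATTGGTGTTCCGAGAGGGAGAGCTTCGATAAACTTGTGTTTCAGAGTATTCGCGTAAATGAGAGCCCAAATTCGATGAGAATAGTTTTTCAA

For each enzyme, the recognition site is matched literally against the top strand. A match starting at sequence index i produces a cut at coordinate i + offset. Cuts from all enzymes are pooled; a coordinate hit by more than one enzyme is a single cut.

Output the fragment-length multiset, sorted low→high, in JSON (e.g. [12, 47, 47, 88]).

Scan for sites:
  LmaX ATGCT/5: at [2, 12, 94, 108, 116, 135] ⇒ [7, 17, 99, 113, 121, 140]
  EstIX GAGAG/5: at [17, 62, 68, 101, 122, 162, 168, 210] ⇒ [22, 67, 73, 106, 127, 167, 173, 215]
  IvoIV TTCGAT/3: at [27, 84, 129, 147, 174, 221] ⇒ [30, 87, 132, 150, 177, 224]
  ZebIX GTGTT/5: at [37, 43, 50, 78, 140, 155, 186] ⇒ [42, 48, 55, 83, 145, 160, 191]

Pooled cuts: [7, 17, 22, 30, 42, 48, 55, 67, 73, 83, 87, 99, 106, 113, 121, 127, 132, 140, 145, 150, 160, 167, 173, 177, 191, 215, 224]

Fragments:
  7→17: 10 bp
  17→22: 5 bp
  22→30: 8 bp
  30→42: 12 bp
  42→48: 6 bp
  48→55: 7 bp
  55→67: 12 bp
  67→73: 6 bp
  73→83: 10 bp
  83→87: 4 bp
  87→99: 12 bp
  99→106: 7 bp
  106→113: 7 bp
  113→121: 8 bp
  121→127: 6 bp
  127→132: 5 bp
  132→140: 8 bp
  140→145: 5 bp
  145→150: 5 bp
  150→160: 10 bp
  160→167: 7 bp
  167→173: 6 bp
  173→177: 4 bp
  177→191: 14 bp
  191→215: 24 bp
  215→224: 9 bp
  224→7 (wrap): 243-224+7 = 26 bp

[4,4,5,5,5,5,6,6,6,6,7,7,7,7,8,8,8,9,10,10,10,12,12,12,14,24,26]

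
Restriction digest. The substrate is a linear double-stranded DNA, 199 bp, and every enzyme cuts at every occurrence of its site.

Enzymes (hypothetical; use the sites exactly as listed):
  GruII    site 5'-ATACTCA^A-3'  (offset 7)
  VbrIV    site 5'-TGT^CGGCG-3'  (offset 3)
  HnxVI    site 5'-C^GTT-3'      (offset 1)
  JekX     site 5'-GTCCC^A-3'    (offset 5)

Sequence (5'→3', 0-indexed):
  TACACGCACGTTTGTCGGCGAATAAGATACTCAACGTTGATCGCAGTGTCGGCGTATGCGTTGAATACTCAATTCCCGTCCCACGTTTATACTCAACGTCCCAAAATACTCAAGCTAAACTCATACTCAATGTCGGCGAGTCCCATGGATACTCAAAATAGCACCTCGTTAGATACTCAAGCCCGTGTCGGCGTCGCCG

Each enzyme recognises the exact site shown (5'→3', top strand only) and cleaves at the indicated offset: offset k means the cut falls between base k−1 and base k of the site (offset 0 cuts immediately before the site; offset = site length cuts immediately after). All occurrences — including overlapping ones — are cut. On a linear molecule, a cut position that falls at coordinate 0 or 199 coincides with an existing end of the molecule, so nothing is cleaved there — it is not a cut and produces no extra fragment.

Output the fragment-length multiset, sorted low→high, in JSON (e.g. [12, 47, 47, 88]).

[2,2,4,6,7,9,9,10,10,11,11,11,11,11,12,12,12,14,17,18]

Scan for sites:
  GruII ATACTCAA/7: at [26, 64, 88, 105, 122, 148, 172] ⇒ [33, 71, 95, 112, 129, 155, 179]
  VbrIV TGTCGGCG/3: at [12, 46, 130, 185] ⇒ [15, 49, 133, 188]
  HnxVI CGTT/1: at [8, 34, 58, 83, 166] ⇒ [9, 35, 59, 84, 167]
  JekX GTCCCA/5: at [77, 97, 139] ⇒ [82, 102, 144]

All cut coordinates (distinct, sorted): [9, 15, 33, 35, 49, 59, 71, 82, 84, 95, 102, 112, 129, 133, 144, 155, 167, 179, 188]

Fragments:
  [0,9): 9 bp
  [9,15): 6 bp
  [15,33): 18 bp
  [33,35): 2 bp
  [35,49): 14 bp
  [49,59): 10 bp
  [59,71): 12 bp
  [71,82): 11 bp
  [82,84): 2 bp
  [84,95): 11 bp
  [95,102): 7 bp
  [102,112): 10 bp
  [112,129): 17 bp
  [129,133): 4 bp
  [133,144): 11 bp
  [144,155): 11 bp
  [155,167): 12 bp
  [167,179): 12 bp
  [179,188): 9 bp
  [188,199): 11 bp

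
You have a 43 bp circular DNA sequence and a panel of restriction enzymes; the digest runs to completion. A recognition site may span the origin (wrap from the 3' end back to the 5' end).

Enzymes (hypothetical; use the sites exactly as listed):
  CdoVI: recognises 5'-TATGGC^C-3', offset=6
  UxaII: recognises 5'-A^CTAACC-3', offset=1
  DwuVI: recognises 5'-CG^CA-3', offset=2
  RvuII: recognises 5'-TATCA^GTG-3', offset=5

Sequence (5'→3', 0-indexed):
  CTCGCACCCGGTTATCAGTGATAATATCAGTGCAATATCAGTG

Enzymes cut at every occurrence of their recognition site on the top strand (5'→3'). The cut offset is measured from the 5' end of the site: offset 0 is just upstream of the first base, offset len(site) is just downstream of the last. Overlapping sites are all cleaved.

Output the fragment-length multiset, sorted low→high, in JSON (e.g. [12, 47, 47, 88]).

Site scan:
  CdoVI (TATGGCC, off=6): no sites
  UxaII (ACTAACC, off=1): no sites
  DwuVI (CGCA, off=2): starts [2] → cuts [4]
  RvuII (TATCAGTG, off=5): starts [12, 24, 35] → cuts [17, 29, 40]

All cut coordinates (distinct, sorted): [4, 17, 29, 40]

Fragment lengths:
  4→17: 13 bp
  17→29: 12 bp
  29→40: 11 bp
  40→4 (wrap): 43-40+4 = 7 bp

[7,11,12,13]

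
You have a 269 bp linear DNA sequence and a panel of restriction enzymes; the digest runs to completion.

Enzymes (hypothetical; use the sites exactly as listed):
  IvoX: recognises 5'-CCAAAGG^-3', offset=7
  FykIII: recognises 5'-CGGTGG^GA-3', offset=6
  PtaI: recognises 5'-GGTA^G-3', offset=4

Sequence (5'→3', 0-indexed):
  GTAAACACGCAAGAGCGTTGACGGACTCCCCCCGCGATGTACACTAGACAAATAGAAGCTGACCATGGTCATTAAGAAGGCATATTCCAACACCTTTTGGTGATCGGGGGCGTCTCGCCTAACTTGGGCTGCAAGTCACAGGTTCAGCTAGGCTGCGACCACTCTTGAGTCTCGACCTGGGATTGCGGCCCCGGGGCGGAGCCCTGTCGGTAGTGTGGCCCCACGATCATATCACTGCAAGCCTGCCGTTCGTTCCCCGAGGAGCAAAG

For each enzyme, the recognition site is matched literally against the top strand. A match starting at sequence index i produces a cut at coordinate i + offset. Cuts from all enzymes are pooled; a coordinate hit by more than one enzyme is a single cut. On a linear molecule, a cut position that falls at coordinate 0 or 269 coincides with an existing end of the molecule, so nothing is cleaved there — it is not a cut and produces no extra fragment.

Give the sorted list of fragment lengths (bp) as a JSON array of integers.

[57,212]

Site scan:
  IvoX (CCAAAGG, off=7): no sites
  FykIII (CGGTGGGA, off=6): no sites
  PtaI GGTAG/4: at [208] ⇒ [212]

All cut coordinates (distinct, sorted): [212]

Fragments:
  [0,212): 212 bp
  [212,269): 57 bp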